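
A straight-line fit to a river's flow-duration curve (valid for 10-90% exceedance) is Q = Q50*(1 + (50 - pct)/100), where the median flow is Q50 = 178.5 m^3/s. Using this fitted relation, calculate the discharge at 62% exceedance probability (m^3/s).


Q = 178.5 * (1 + (50 - 62)/100) = 157.0800 m^3/s


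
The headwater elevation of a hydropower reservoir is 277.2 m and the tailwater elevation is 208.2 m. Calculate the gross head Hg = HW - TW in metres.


Hg = 277.2 - 208.2 = 69.0000 m


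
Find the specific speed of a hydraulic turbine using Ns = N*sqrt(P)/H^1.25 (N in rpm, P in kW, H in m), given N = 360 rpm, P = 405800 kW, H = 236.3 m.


Ns = 360 * 405800^0.5 / 236.3^1.25 = 247.5306


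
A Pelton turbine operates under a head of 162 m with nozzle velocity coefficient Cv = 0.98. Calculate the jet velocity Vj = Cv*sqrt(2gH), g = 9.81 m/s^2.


Vj = 0.98 * sqrt(2*9.81*162) = 55.2501 m/s


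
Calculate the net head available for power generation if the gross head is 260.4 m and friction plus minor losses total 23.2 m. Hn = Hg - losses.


Hn = 260.4 - 23.2 = 237.2000 m


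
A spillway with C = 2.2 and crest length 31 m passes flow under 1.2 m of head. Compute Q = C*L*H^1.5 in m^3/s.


Q = 2.2 * 31 * 1.2^1.5 = 89.6512 m^3/s


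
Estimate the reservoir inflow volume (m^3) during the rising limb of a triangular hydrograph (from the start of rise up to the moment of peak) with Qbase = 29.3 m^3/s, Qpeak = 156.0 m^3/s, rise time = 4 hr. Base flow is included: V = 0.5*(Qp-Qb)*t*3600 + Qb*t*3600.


V = 0.5*(156.0 - 29.3)*4*3600 + 29.3*4*3600 = 1.3342e+06 m^3


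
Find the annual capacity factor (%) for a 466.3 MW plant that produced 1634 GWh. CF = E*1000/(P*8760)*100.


CF = 1634 * 1000 / (466.3 * 8760) * 100 = 40.0021 %


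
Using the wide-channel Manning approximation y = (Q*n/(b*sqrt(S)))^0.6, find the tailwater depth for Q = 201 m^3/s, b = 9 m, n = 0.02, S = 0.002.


y = (201 * 0.02 / (9 * 0.002^0.5))^0.6 = 3.9781 m


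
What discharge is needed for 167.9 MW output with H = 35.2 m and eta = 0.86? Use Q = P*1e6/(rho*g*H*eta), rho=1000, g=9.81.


Q = 167.9 * 1e6 / (1000 * 9.81 * 35.2 * 0.86) = 565.3802 m^3/s


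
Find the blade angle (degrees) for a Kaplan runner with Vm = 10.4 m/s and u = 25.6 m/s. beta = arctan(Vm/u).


beta = arctan(10.4 / 25.6) = 22.1094 degrees


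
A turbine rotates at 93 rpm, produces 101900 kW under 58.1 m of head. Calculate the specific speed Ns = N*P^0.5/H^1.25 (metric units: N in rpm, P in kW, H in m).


Ns = 93 * 101900^0.5 / 58.1^1.25 = 185.0759


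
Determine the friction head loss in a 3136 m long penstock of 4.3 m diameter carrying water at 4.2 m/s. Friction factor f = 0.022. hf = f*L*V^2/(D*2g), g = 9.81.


hf = 0.022 * 3136 * 4.2^2 / (4.3 * 2 * 9.81) = 14.4255 m


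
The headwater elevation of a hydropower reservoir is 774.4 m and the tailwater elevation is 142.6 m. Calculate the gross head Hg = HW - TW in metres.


Hg = 774.4 - 142.6 = 631.8000 m


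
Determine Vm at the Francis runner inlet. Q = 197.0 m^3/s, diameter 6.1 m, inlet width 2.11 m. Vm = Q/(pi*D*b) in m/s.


Vm = 197.0 / (pi * 6.1 * 2.11) = 4.8720 m/s


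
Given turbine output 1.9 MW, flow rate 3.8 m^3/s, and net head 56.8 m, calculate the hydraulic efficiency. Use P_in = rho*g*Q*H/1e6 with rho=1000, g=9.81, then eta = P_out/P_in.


P_in = 1000 * 9.81 * 3.8 * 56.8 / 1e6 = 2.1174 MW
eta = 1.9 / 2.1174 = 0.8973


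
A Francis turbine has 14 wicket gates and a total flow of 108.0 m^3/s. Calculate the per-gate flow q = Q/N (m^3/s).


q = 108.0 / 14 = 7.7143 m^3/s


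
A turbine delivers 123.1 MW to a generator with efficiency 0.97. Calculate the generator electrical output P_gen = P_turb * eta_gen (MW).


P_gen = 123.1 * 0.97 = 119.4070 MW


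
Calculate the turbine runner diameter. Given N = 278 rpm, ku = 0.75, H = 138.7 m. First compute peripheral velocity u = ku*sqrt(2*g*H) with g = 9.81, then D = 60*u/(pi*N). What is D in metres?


u = 0.75 * sqrt(2*9.81*138.7) = 39.1245 m/s
D = 60 * 39.1245 / (pi * 278) = 2.6879 m


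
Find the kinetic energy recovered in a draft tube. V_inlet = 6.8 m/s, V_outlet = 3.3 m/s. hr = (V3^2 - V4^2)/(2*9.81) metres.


hr = (6.8^2 - 3.3^2) / (2*9.81) = 1.8017 m


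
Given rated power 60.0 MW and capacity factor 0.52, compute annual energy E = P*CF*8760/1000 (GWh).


E = 60.0 * 0.52 * 8760 / 1000 = 273.3120 GWh


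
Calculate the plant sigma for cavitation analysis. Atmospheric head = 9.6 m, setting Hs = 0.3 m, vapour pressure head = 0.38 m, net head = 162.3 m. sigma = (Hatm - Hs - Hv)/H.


sigma = (9.6 - 0.3 - 0.38) / 162.3 = 0.0550


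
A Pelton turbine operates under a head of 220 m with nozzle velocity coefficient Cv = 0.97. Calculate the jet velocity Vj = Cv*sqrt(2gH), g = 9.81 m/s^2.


Vj = 0.97 * sqrt(2*9.81*220) = 63.7283 m/s


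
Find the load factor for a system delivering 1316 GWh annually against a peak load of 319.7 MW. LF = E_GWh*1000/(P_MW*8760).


LF = 1316 * 1000 / (319.7 * 8760) = 0.4699


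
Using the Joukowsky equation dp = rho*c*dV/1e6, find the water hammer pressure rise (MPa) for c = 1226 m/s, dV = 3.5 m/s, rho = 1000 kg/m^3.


dp = 1000 * 1226 * 3.5 / 1e6 = 4.2910 MPa


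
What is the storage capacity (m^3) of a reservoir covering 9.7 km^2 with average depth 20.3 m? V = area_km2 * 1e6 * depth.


V = 9.7 * 1e6 * 20.3 = 1.9691e+08 m^3


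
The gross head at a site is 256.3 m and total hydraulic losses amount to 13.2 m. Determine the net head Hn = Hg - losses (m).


Hn = 256.3 - 13.2 = 243.1000 m


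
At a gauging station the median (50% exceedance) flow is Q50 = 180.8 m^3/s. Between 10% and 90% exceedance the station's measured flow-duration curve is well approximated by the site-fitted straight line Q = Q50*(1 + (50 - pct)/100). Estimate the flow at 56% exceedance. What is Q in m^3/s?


Q = 180.8 * (1 + (50 - 56)/100) = 169.9520 m^3/s


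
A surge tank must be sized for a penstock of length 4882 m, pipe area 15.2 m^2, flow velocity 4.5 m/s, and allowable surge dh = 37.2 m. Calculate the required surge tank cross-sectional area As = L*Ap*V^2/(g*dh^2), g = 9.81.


As = 4882 * 15.2 * 4.5^2 / (9.81 * 37.2^2) = 110.6908 m^2


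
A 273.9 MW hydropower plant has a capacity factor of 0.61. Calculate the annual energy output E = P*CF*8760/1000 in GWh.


E = 273.9 * 0.61 * 8760 / 1000 = 1463.6120 GWh


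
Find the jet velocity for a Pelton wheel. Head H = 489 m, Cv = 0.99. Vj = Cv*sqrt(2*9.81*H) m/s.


Vj = 0.99 * sqrt(2*9.81*489) = 96.9704 m/s


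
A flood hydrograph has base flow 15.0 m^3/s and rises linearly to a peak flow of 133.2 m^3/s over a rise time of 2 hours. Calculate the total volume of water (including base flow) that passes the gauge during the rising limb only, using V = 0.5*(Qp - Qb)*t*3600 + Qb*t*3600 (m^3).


V = 0.5*(133.2 - 15.0)*2*3600 + 15.0*2*3600 = 533520.0000 m^3


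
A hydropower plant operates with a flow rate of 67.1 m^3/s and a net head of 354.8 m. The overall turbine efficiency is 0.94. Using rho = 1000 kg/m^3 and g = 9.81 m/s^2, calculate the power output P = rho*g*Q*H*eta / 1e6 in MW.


P = 1000 * 9.81 * 67.1 * 354.8 * 0.94 / 1e6 = 219.5346 MW


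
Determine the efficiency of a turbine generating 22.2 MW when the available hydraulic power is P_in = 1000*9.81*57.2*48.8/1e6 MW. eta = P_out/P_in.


P_in = 1000 * 9.81 * 57.2 * 48.8 / 1e6 = 27.3832 MW
eta = 22.2 / 27.3832 = 0.8107


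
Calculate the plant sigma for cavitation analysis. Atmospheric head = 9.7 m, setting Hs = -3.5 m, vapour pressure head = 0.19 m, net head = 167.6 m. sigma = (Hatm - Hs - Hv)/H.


sigma = (9.7 - (-3.5) - 0.19) / 167.6 = 0.0776


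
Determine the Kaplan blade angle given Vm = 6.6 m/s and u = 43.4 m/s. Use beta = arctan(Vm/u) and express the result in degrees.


beta = arctan(6.6 / 43.4) = 8.6469 degrees


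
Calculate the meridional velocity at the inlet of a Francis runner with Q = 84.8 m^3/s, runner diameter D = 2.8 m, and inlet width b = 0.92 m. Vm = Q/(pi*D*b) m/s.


Vm = 84.8 / (pi * 2.8 * 0.92) = 10.4785 m/s


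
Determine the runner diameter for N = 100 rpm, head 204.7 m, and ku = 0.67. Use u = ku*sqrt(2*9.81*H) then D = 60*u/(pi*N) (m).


u = 0.67 * sqrt(2*9.81*204.7) = 42.4603 m/s
D = 60 * 42.4603 / (pi * 100) = 8.1093 m


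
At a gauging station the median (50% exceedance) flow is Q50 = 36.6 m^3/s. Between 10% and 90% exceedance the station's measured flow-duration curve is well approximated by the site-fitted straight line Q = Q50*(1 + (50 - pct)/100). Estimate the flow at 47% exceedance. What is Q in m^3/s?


Q = 36.6 * (1 + (50 - 47)/100) = 37.6980 m^3/s


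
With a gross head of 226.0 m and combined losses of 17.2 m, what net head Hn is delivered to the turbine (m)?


Hn = 226.0 - 17.2 = 208.8000 m


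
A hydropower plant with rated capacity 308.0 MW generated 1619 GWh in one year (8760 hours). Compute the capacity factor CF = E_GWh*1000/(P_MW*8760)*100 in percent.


CF = 1619 * 1000 / (308.0 * 8760) * 100 = 60.0056 %


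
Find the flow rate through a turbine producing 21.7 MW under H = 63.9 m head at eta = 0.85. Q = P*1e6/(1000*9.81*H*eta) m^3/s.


Q = 21.7 * 1e6 / (1000 * 9.81 * 63.9 * 0.85) = 40.7259 m^3/s


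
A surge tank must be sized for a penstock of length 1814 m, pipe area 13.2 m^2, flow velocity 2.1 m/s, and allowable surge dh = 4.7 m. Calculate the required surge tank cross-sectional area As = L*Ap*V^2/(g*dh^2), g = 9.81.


As = 1814 * 13.2 * 2.1^2 / (9.81 * 4.7^2) = 487.2873 m^2


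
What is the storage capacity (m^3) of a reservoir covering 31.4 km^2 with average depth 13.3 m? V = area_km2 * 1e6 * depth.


V = 31.4 * 1e6 * 13.3 = 4.1762e+08 m^3


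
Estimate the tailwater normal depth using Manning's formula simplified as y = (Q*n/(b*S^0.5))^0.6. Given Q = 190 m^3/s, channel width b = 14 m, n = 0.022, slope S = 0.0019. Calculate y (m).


y = (190 * 0.022 / (14 * 0.0019^0.5))^0.6 = 3.1725 m


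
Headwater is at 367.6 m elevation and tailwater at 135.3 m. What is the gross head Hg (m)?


Hg = 367.6 - 135.3 = 232.3000 m


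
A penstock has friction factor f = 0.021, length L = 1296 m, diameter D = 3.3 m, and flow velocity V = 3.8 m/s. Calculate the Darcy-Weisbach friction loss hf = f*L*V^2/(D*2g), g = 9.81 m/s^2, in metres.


hf = 0.021 * 1296 * 3.8^2 / (3.3 * 2 * 9.81) = 6.0699 m


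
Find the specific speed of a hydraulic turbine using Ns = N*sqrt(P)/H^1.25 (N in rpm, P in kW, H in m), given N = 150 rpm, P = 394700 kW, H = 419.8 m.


Ns = 150 * 394700^0.5 / 419.8^1.25 = 49.5932


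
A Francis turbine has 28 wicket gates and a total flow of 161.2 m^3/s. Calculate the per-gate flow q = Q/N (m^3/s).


q = 161.2 / 28 = 5.7571 m^3/s


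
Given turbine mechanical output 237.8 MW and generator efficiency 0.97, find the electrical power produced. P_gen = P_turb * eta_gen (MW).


P_gen = 237.8 * 0.97 = 230.6660 MW


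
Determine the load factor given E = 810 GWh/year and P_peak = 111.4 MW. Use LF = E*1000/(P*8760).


LF = 810 * 1000 / (111.4 * 8760) = 0.8300


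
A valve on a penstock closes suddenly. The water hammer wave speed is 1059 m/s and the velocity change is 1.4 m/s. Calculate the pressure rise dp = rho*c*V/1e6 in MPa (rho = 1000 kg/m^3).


dp = 1000 * 1059 * 1.4 / 1e6 = 1.4826 MPa


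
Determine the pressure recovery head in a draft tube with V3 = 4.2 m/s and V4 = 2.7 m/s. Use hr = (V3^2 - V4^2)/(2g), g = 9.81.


hr = (4.2^2 - 2.7^2) / (2*9.81) = 0.5275 m


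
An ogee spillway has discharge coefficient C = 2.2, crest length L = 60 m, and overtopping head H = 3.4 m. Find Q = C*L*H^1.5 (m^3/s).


Q = 2.2 * 60 * 3.4^1.5 = 827.5463 m^3/s


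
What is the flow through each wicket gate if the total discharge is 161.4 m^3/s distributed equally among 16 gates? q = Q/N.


q = 161.4 / 16 = 10.0875 m^3/s


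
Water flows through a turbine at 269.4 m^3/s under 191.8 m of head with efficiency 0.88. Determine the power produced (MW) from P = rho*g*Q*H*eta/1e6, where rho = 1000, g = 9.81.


P = 1000 * 9.81 * 269.4 * 191.8 * 0.88 / 1e6 = 446.0647 MW


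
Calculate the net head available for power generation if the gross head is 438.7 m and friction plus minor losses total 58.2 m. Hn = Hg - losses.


Hn = 438.7 - 58.2 = 380.5000 m


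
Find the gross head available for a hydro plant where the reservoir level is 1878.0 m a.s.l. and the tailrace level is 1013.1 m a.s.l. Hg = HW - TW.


Hg = 1878.0 - 1013.1 = 864.9000 m


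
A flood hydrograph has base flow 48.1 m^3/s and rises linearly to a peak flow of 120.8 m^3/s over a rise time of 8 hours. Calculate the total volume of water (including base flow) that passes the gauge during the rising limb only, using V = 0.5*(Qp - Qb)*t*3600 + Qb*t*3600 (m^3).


V = 0.5*(120.8 - 48.1)*8*3600 + 48.1*8*3600 = 2.4322e+06 m^3


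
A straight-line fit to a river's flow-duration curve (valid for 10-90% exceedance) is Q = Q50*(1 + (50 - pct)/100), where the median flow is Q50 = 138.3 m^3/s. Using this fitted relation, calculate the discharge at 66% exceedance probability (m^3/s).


Q = 138.3 * (1 + (50 - 66)/100) = 116.1720 m^3/s


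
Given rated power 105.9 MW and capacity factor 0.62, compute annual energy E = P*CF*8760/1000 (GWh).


E = 105.9 * 0.62 * 8760 / 1000 = 575.1641 GWh


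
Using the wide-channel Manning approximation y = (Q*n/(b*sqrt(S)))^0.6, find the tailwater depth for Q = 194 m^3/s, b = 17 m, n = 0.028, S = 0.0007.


y = (194 * 0.028 / (17 * 0.0007^0.5))^0.6 = 4.4584 m


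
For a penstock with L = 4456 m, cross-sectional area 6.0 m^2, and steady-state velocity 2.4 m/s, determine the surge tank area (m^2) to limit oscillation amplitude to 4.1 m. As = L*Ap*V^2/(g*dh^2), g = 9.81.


As = 4456 * 6.0 * 2.4^2 / (9.81 * 4.1^2) = 933.8609 m^2


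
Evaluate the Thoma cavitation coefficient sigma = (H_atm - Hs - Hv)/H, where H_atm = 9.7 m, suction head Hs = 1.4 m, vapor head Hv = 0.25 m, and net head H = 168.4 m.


sigma = (9.7 - 1.4 - 0.25) / 168.4 = 0.0478


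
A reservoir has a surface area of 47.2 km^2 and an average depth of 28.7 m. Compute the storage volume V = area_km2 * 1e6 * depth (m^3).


V = 47.2 * 1e6 * 28.7 = 1.3546e+09 m^3


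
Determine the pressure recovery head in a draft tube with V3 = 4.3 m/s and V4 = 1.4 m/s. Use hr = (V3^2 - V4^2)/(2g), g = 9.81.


hr = (4.3^2 - 1.4^2) / (2*9.81) = 0.8425 m


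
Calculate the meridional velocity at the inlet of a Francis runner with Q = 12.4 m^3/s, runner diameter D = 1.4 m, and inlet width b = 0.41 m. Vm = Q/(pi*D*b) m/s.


Vm = 12.4 / (pi * 1.4 * 0.41) = 6.8764 m/s


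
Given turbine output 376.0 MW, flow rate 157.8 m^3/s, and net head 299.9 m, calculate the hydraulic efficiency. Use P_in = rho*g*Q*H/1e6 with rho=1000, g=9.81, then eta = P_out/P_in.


P_in = 1000 * 9.81 * 157.8 * 299.9 / 1e6 = 464.2506 MW
eta = 376.0 / 464.2506 = 0.8099


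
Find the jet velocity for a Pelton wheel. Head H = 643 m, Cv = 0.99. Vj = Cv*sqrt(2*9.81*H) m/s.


Vj = 0.99 * sqrt(2*9.81*643) = 111.1963 m/s


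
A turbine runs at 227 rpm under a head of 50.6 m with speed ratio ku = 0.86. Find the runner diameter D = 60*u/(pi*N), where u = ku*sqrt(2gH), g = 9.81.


u = 0.86 * sqrt(2*9.81*50.6) = 27.0971 m/s
D = 60 * 27.0971 / (pi * 227) = 2.2798 m


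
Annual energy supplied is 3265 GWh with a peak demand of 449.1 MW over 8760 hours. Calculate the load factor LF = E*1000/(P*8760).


LF = 3265 * 1000 / (449.1 * 8760) = 0.8299


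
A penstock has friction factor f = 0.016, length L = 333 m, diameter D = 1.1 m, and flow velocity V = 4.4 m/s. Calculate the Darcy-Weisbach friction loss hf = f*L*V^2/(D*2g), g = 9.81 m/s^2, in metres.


hf = 0.016 * 333 * 4.4^2 / (1.1 * 2 * 9.81) = 4.7794 m


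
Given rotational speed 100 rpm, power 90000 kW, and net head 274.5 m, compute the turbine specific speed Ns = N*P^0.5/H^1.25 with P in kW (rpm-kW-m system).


Ns = 100 * 90000^0.5 / 274.5^1.25 = 26.8499


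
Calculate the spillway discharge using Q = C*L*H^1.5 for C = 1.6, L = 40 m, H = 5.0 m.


Q = 1.6 * 40 * 5.0^1.5 = 715.5418 m^3/s


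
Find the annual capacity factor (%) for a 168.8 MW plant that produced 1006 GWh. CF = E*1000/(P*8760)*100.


CF = 1006 * 1000 / (168.8 * 8760) * 100 = 68.0333 %


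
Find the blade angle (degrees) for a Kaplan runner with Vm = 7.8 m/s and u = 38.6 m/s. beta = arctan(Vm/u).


beta = arctan(7.8 / 38.6) = 11.4241 degrees


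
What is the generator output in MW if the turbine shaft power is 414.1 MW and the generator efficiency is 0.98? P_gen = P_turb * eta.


P_gen = 414.1 * 0.98 = 405.8180 MW


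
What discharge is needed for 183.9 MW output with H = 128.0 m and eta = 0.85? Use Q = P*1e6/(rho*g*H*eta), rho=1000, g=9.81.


Q = 183.9 * 1e6 / (1000 * 9.81 * 128.0 * 0.85) = 172.2994 m^3/s


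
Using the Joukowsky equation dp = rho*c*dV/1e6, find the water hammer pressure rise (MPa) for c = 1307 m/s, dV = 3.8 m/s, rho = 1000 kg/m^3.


dp = 1000 * 1307 * 3.8 / 1e6 = 4.9666 MPa


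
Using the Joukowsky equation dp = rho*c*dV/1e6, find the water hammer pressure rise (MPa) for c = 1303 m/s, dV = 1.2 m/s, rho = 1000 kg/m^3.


dp = 1000 * 1303 * 1.2 / 1e6 = 1.5636 MPa


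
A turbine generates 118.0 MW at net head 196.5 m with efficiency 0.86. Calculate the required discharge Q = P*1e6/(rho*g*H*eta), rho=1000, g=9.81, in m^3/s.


Q = 118.0 * 1e6 / (1000 * 9.81 * 196.5 * 0.86) = 71.1790 m^3/s


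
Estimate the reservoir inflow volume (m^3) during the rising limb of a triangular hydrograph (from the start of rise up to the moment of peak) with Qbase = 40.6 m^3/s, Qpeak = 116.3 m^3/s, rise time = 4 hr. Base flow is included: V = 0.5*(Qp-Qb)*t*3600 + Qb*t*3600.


V = 0.5*(116.3 - 40.6)*4*3600 + 40.6*4*3600 = 1.1297e+06 m^3


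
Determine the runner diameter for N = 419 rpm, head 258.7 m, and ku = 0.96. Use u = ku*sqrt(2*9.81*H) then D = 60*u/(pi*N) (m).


u = 0.96 * sqrt(2*9.81*258.7) = 68.3941 m/s
D = 60 * 68.3941 / (pi * 419) = 3.1175 m


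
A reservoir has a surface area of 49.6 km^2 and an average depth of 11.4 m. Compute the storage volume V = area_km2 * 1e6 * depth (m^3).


V = 49.6 * 1e6 * 11.4 = 5.6544e+08 m^3


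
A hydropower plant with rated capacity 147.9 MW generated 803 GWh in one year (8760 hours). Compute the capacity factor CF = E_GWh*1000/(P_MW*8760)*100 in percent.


CF = 803 * 1000 / (147.9 * 8760) * 100 = 61.9788 %


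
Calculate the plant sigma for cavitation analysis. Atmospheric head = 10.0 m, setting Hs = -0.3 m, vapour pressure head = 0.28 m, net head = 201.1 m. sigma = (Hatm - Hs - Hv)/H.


sigma = (10.0 - (-0.3) - 0.28) / 201.1 = 0.0498


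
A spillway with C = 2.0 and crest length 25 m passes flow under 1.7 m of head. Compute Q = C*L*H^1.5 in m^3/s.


Q = 2.0 * 25 * 1.7^1.5 = 110.8264 m^3/s


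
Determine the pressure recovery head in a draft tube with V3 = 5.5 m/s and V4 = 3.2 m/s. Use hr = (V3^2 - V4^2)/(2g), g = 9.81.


hr = (5.5^2 - 3.2^2) / (2*9.81) = 1.0199 m


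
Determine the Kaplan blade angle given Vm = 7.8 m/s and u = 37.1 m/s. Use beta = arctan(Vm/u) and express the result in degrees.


beta = arctan(7.8 / 37.1) = 11.8731 degrees


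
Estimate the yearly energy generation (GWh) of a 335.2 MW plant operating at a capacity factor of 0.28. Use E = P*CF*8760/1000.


E = 335.2 * 0.28 * 8760 / 1000 = 822.1786 GWh


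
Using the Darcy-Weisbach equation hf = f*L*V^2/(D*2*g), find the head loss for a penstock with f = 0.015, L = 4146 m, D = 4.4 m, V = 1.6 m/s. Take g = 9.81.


hf = 0.015 * 4146 * 1.6^2 / (4.4 * 2 * 9.81) = 1.8442 m


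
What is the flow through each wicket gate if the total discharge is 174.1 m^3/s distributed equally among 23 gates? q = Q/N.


q = 174.1 / 23 = 7.5696 m^3/s


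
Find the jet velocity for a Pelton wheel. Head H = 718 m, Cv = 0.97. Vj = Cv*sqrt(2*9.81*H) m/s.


Vj = 0.97 * sqrt(2*9.81*718) = 115.1287 m/s


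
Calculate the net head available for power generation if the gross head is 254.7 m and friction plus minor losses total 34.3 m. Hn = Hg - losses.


Hn = 254.7 - 34.3 = 220.4000 m


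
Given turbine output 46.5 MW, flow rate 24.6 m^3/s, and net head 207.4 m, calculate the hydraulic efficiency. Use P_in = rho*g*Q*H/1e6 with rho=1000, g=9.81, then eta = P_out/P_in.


P_in = 1000 * 9.81 * 24.6 * 207.4 / 1e6 = 50.0510 MW
eta = 46.5 / 50.0510 = 0.9291


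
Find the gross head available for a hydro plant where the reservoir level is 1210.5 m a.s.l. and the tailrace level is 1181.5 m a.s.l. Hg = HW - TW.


Hg = 1210.5 - 1181.5 = 29.0000 m


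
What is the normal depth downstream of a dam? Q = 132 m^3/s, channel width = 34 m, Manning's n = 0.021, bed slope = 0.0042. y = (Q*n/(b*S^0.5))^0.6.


y = (132 * 0.021 / (34 * 0.0042^0.5))^0.6 = 1.1477 m


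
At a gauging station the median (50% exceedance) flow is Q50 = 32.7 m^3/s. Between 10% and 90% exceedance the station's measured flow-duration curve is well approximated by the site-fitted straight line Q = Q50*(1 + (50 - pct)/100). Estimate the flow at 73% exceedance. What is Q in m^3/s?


Q = 32.7 * (1 + (50 - 73)/100) = 25.1790 m^3/s


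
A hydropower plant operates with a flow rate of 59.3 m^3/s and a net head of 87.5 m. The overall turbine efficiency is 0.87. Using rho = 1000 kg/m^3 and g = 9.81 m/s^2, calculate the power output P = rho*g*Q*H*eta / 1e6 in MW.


P = 1000 * 9.81 * 59.3 * 87.5 * 0.87 / 1e6 = 44.2844 MW


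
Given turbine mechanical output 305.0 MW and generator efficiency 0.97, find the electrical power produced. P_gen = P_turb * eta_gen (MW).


P_gen = 305.0 * 0.97 = 295.8500 MW


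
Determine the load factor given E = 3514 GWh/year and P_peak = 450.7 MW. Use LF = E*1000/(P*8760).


LF = 3514 * 1000 / (450.7 * 8760) = 0.8900


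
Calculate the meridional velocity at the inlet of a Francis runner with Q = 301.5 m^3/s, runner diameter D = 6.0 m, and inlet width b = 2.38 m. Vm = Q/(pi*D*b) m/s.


Vm = 301.5 / (pi * 6.0 * 2.38) = 6.7206 m/s


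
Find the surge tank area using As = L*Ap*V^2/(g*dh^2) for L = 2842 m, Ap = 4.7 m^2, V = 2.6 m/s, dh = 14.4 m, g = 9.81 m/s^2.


As = 2842 * 4.7 * 2.6^2 / (9.81 * 14.4^2) = 44.3889 m^2


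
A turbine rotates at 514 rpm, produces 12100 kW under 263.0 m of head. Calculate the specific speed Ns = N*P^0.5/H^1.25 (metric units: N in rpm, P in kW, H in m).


Ns = 514 * 12100^0.5 / 263.0^1.25 = 53.3840


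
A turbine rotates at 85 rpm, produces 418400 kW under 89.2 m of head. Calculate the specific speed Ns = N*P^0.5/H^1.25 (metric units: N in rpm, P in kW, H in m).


Ns = 85 * 418400^0.5 / 89.2^1.25 = 200.5666


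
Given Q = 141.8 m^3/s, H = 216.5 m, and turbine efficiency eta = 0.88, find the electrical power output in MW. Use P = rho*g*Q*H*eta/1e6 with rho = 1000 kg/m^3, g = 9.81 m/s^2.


P = 1000 * 9.81 * 141.8 * 216.5 * 0.88 / 1e6 = 265.0244 MW


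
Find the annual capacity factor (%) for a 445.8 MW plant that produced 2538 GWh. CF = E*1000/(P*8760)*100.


CF = 2538 * 1000 / (445.8 * 8760) * 100 = 64.9901 %


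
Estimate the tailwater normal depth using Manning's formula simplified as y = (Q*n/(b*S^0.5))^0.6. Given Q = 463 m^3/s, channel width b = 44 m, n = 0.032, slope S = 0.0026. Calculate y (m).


y = (463 * 0.032 / (44 * 0.0026^0.5))^0.6 = 3.1037 m


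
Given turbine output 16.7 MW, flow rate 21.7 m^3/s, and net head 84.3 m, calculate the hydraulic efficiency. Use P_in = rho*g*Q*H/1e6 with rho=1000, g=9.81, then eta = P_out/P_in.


P_in = 1000 * 9.81 * 21.7 * 84.3 / 1e6 = 17.9455 MW
eta = 16.7 / 17.9455 = 0.9306


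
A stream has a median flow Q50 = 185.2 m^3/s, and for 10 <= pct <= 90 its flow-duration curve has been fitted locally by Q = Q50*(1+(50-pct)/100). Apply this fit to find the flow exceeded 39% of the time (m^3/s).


Q = 185.2 * (1 + (50 - 39)/100) = 205.5720 m^3/s


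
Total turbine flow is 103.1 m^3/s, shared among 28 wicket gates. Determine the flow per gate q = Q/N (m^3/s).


q = 103.1 / 28 = 3.6821 m^3/s


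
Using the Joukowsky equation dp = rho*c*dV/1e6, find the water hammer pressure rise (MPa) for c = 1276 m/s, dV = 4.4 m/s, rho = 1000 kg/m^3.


dp = 1000 * 1276 * 4.4 / 1e6 = 5.6144 MPa


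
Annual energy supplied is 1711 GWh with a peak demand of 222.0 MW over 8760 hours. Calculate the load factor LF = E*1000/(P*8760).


LF = 1711 * 1000 / (222.0 * 8760) = 0.8798


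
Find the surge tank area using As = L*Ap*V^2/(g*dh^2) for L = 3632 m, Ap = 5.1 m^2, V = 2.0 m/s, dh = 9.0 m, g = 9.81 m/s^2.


As = 3632 * 5.1 * 2.0^2 / (9.81 * 9.0^2) = 93.2442 m^2


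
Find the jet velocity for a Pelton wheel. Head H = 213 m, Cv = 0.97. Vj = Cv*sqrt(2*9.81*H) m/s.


Vj = 0.97 * sqrt(2*9.81*213) = 62.7063 m/s


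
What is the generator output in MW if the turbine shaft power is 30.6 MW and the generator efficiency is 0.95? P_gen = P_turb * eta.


P_gen = 30.6 * 0.95 = 29.0700 MW


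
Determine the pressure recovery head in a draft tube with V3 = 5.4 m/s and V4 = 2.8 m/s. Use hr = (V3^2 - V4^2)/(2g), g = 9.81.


hr = (5.4^2 - 2.8^2) / (2*9.81) = 1.0866 m


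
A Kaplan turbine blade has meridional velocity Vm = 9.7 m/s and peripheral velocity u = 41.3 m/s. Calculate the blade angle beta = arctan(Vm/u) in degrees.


beta = arctan(9.7 / 41.3) = 13.2173 degrees


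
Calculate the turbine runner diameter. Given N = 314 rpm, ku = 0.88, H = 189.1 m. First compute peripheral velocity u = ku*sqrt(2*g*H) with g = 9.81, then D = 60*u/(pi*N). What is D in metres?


u = 0.88 * sqrt(2*9.81*189.1) = 53.6016 m/s
D = 60 * 53.6016 / (pi * 314) = 3.2602 m


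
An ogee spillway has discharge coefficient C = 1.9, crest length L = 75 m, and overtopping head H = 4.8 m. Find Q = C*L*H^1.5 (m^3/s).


Q = 1.9 * 75 * 4.8^1.5 = 1498.5689 m^3/s


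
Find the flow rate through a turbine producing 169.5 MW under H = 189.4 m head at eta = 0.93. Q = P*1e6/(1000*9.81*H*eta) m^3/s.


Q = 169.5 * 1e6 / (1000 * 9.81 * 189.4 * 0.93) = 98.0929 m^3/s


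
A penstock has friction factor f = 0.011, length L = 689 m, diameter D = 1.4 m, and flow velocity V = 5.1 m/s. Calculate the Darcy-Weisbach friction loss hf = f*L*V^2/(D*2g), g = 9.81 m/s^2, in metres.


hf = 0.011 * 689 * 5.1^2 / (1.4 * 2 * 9.81) = 7.1767 m


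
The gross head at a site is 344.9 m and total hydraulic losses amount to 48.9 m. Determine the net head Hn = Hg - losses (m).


Hn = 344.9 - 48.9 = 296.0000 m


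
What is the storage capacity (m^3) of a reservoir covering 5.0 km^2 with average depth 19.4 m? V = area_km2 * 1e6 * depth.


V = 5.0 * 1e6 * 19.4 = 9.7000e+07 m^3


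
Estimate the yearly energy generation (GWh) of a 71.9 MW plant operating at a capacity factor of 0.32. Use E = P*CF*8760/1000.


E = 71.9 * 0.32 * 8760 / 1000 = 201.5501 GWh


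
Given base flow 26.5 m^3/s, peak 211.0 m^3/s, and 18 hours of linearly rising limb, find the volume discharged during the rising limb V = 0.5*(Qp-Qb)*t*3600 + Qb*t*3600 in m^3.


V = 0.5*(211.0 - 26.5)*18*3600 + 26.5*18*3600 = 7.6950e+06 m^3


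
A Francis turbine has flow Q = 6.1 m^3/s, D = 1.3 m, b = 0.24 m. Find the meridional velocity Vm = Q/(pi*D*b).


Vm = 6.1 / (pi * 1.3 * 0.24) = 6.2234 m/s


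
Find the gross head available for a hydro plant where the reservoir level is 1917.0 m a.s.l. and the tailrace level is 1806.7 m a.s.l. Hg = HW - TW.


Hg = 1917.0 - 1806.7 = 110.3000 m


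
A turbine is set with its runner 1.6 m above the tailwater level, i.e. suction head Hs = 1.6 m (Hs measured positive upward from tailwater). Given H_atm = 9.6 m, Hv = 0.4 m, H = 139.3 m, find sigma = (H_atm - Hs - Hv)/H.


sigma = (9.6 - 1.6 - 0.4) / 139.3 = 0.0546


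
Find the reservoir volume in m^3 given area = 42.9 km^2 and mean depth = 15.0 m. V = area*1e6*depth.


V = 42.9 * 1e6 * 15.0 = 6.4350e+08 m^3


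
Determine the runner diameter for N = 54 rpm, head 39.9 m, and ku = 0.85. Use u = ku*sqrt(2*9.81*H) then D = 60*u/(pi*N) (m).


u = 0.85 * sqrt(2*9.81*39.9) = 23.7824 m/s
D = 60 * 23.7824 / (pi * 54) = 8.4113 m


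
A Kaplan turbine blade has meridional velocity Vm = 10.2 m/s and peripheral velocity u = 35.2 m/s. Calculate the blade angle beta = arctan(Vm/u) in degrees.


beta = arctan(10.2 / 35.2) = 16.1601 degrees


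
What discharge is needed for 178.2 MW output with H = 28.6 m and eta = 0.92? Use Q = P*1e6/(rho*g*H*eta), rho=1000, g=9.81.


Q = 178.2 * 1e6 / (1000 * 9.81 * 28.6 * 0.92) = 690.3746 m^3/s


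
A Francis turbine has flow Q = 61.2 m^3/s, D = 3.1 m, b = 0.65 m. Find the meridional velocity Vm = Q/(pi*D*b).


Vm = 61.2 / (pi * 3.1 * 0.65) = 9.6678 m/s


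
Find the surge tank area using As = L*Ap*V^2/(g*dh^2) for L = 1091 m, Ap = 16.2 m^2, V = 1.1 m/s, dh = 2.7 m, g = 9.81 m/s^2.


As = 1091 * 16.2 * 1.1^2 / (9.81 * 2.7^2) = 299.0395 m^2


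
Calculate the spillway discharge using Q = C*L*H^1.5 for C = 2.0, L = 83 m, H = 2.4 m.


Q = 2.0 * 83 * 2.4^1.5 = 617.1986 m^3/s


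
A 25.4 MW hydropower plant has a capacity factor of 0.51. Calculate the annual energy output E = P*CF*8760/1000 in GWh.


E = 25.4 * 0.51 * 8760 / 1000 = 113.4770 GWh


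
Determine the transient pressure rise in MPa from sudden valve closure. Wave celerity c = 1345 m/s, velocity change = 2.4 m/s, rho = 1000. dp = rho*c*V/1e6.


dp = 1000 * 1345 * 2.4 / 1e6 = 3.2280 MPa


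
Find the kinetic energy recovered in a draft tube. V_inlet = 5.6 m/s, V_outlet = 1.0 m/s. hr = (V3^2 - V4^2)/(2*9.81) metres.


hr = (5.6^2 - 1.0^2) / (2*9.81) = 1.5474 m


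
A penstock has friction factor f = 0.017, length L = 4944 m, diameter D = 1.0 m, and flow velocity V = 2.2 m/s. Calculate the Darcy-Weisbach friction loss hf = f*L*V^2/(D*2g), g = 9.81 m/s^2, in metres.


hf = 0.017 * 4944 * 2.2^2 / (1.0 * 2 * 9.81) = 20.7336 m


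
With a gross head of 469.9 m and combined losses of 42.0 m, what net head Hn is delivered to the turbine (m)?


Hn = 469.9 - 42.0 = 427.9000 m


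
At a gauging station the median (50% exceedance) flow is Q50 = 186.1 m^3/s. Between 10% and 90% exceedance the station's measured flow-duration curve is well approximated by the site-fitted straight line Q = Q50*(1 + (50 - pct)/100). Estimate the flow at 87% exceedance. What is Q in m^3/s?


Q = 186.1 * (1 + (50 - 87)/100) = 117.2430 m^3/s


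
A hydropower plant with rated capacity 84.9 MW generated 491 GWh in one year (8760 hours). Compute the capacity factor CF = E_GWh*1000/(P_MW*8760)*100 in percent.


CF = 491 * 1000 / (84.9 * 8760) * 100 = 66.0191 %


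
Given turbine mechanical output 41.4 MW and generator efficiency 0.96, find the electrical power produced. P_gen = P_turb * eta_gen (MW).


P_gen = 41.4 * 0.96 = 39.7440 MW


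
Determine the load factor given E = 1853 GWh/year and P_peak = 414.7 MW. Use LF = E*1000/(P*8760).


LF = 1853 * 1000 / (414.7 * 8760) = 0.5101


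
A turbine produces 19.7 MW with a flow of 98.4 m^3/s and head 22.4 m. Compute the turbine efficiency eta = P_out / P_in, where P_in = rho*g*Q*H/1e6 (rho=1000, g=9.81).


P_in = 1000 * 9.81 * 98.4 * 22.4 / 1e6 = 21.6228 MW
eta = 19.7 / 21.6228 = 0.9111


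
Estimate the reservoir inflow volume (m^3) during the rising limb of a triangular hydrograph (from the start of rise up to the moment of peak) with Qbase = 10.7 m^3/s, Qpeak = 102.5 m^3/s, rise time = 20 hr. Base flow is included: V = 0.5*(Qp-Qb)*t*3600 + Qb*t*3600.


V = 0.5*(102.5 - 10.7)*20*3600 + 10.7*20*3600 = 4.0752e+06 m^3


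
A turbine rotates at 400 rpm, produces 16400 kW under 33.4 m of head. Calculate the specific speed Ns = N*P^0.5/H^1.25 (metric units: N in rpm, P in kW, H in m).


Ns = 400 * 16400^0.5 / 33.4^1.25 = 637.9679


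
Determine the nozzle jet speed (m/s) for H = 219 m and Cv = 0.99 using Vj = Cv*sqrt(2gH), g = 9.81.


Vj = 0.99 * sqrt(2*9.81*219) = 64.8943 m/s


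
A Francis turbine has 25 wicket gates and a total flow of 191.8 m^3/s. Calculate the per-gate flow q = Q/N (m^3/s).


q = 191.8 / 25 = 7.6720 m^3/s


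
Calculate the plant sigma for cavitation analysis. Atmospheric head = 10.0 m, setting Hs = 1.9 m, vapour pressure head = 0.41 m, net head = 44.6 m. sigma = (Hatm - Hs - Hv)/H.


sigma = (10.0 - 1.9 - 0.41) / 44.6 = 0.1724


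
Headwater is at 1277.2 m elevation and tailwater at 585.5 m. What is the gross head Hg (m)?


Hg = 1277.2 - 585.5 = 691.7000 m


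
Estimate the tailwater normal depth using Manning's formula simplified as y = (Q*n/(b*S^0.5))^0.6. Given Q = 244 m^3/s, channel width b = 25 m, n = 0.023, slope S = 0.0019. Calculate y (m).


y = (244 * 0.023 / (25 * 0.0019^0.5))^0.6 = 2.6735 m


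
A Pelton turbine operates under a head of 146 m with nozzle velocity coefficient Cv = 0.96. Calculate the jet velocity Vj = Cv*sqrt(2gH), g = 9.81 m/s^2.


Vj = 0.96 * sqrt(2*9.81*146) = 51.3804 m/s


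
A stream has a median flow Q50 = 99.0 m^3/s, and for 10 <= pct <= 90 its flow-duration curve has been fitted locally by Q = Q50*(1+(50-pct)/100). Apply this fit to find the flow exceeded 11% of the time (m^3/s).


Q = 99.0 * (1 + (50 - 11)/100) = 137.6100 m^3/s


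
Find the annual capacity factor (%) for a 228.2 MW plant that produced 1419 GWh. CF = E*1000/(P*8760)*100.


CF = 1419 * 1000 / (228.2 * 8760) * 100 = 70.9844 %


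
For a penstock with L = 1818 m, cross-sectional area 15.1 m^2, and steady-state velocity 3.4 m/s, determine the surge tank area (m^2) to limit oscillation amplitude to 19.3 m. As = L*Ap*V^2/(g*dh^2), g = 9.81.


As = 1818 * 15.1 * 3.4^2 / (9.81 * 19.3^2) = 86.8450 m^2


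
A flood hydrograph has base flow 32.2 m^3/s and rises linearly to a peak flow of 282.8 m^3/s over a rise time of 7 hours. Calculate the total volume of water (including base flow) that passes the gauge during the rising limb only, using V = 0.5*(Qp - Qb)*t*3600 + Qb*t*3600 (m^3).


V = 0.5*(282.8 - 32.2)*7*3600 + 32.2*7*3600 = 3.9690e+06 m^3


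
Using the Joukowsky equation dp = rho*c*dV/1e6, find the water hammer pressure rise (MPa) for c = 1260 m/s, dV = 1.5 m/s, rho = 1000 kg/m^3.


dp = 1000 * 1260 * 1.5 / 1e6 = 1.8900 MPa


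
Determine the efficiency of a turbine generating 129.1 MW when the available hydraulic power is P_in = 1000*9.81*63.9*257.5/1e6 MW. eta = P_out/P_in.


P_in = 1000 * 9.81 * 63.9 * 257.5 / 1e6 = 161.4162 MW
eta = 129.1 / 161.4162 = 0.7998


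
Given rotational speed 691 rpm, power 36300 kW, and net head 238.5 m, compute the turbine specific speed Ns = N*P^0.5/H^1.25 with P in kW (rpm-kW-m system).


Ns = 691 * 36300^0.5 / 238.5^1.25 = 140.4659


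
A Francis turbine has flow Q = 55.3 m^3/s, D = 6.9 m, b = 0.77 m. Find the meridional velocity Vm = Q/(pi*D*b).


Vm = 55.3 / (pi * 6.9 * 0.77) = 3.3131 m/s


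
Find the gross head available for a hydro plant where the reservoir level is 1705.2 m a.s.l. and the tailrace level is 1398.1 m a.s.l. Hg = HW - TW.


Hg = 1705.2 - 1398.1 = 307.1000 m


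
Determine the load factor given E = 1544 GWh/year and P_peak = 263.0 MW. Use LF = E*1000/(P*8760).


LF = 1544 * 1000 / (263.0 * 8760) = 0.6702


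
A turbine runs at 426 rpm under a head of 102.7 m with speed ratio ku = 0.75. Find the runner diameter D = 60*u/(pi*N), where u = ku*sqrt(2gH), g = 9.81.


u = 0.75 * sqrt(2*9.81*102.7) = 33.6663 m/s
D = 60 * 33.6663 / (pi * 426) = 1.5093 m


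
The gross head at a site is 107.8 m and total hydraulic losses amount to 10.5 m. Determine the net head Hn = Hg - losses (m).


Hn = 107.8 - 10.5 = 97.3000 m


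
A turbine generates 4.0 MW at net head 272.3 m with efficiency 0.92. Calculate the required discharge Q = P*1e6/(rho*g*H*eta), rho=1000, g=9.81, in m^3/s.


Q = 4.0 * 1e6 / (1000 * 9.81 * 272.3 * 0.92) = 1.6276 m^3/s


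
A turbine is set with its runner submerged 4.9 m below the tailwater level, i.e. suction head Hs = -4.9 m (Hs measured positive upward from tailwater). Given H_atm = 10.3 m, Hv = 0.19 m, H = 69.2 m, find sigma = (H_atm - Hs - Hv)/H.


sigma = (10.3 - (-4.9) - 0.19) / 69.2 = 0.2169


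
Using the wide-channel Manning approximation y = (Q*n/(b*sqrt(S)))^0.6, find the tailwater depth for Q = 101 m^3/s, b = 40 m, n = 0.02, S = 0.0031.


y = (101 * 0.02 / (40 * 0.0031^0.5))^0.6 = 0.9431 m


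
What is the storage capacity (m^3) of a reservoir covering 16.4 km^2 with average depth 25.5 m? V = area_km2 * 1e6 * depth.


V = 16.4 * 1e6 * 25.5 = 4.1820e+08 m^3


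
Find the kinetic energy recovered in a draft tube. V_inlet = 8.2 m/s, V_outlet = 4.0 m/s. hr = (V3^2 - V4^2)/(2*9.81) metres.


hr = (8.2^2 - 4.0^2) / (2*9.81) = 2.6116 m


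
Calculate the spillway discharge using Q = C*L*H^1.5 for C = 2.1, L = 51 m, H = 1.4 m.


Q = 2.1 * 51 * 1.4^1.5 = 177.4114 m^3/s


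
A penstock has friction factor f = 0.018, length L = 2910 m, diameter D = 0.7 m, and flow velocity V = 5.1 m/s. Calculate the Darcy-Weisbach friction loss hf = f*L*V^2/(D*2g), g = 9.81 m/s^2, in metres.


hf = 0.018 * 2910 * 5.1^2 / (0.7 * 2 * 9.81) = 99.1993 m


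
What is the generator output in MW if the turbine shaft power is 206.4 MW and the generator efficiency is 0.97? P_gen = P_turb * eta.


P_gen = 206.4 * 0.97 = 200.2080 MW


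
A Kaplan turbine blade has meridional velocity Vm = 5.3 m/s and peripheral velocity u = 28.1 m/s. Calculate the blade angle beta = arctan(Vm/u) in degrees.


beta = arctan(5.3 / 28.1) = 10.6812 degrees


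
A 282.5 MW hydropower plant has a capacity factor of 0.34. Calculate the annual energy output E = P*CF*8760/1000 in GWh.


E = 282.5 * 0.34 * 8760 / 1000 = 841.3980 GWh


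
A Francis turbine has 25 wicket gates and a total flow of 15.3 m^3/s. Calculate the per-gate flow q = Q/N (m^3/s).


q = 15.3 / 25 = 0.6120 m^3/s


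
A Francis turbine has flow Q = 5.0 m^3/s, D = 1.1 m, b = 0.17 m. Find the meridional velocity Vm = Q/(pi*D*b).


Vm = 5.0 / (pi * 1.1 * 0.17) = 8.5110 m/s


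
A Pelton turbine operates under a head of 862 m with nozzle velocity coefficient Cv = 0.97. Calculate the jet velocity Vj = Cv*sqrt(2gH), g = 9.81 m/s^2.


Vj = 0.97 * sqrt(2*9.81*862) = 126.1464 m/s


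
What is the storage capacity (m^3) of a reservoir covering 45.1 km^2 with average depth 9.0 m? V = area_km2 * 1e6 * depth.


V = 45.1 * 1e6 * 9.0 = 4.0590e+08 m^3


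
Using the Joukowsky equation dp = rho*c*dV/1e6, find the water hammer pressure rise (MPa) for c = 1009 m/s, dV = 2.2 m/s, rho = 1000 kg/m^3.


dp = 1000 * 1009 * 2.2 / 1e6 = 2.2198 MPa


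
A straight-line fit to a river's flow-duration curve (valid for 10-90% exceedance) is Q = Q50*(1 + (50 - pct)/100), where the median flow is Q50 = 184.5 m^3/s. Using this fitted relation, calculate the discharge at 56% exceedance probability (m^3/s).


Q = 184.5 * (1 + (50 - 56)/100) = 173.4300 m^3/s


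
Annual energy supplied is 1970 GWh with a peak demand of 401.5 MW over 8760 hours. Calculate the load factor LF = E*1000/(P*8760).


LF = 1970 * 1000 / (401.5 * 8760) = 0.5601


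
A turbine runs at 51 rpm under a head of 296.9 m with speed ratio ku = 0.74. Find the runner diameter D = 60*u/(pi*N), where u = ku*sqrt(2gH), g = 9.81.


u = 0.74 * sqrt(2*9.81*296.9) = 56.4789 m/s
D = 60 * 56.4789 / (pi * 51) = 21.1503 m


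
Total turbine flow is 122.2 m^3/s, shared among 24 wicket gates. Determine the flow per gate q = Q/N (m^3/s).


q = 122.2 / 24 = 5.0917 m^3/s


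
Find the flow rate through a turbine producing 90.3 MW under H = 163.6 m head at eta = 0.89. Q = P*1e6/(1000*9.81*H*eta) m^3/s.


Q = 90.3 * 1e6 / (1000 * 9.81 * 163.6 * 0.89) = 63.2187 m^3/s
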